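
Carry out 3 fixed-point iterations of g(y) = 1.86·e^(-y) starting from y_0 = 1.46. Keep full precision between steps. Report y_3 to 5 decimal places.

0.55599

y_1 = g(1.460000) = 0.431959
y_2 = g(0.431959) = 1.207578
y_3 = g(1.207578) = 0.555992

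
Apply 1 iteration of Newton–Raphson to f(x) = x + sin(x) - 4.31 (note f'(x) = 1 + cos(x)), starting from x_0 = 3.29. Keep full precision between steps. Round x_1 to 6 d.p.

109.534977

Newton update: x ← x − f(x)/f'(x).
x_0 = 3.290000: f = -1.167863, f' = 0.010992 → x_1 = 3.290000 - (-1.167863)/(0.010992) = 109.534977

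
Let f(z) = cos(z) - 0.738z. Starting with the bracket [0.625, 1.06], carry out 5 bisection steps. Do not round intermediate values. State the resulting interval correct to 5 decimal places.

[0.86969, 0.88328]

f(0.625000) = 0.349713, f(1.060000) = -0.293408 (opposite signs)
step 1: m = 0.842500, f(m) = 0.043834 > 0 → root in [0.842500, 1.060000]
step 2: m = 0.951250, f(m) = -0.121357 < 0 → root in [0.842500, 0.951250]
step 3: m = 0.896875, f(m) = -0.037839 < 0 → root in [0.842500, 0.896875]
step 4: m = 0.869688, f(m) = 0.003236 > 0 → root in [0.869688, 0.896875]
step 5: m = 0.883281, f(m) = -0.017243 < 0 → root in [0.869688, 0.883281]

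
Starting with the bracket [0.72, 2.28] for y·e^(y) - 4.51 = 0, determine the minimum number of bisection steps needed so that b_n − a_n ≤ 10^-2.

8

Initial width b − a = 2.28 − 0.72 = 1.560000.
After n steps the width is (b−a)/2^n; need (b−a)/2^n ≤ 10^-2.
So n ≥ log₂(1.560000/10^-2) = log₂(156.0000) ≈ 7.2854.
Hence n = 8.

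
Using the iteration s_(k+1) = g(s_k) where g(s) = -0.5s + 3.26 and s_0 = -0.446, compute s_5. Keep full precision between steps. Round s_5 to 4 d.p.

s_1 = g(-0.446000) = 3.483000
s_2 = g(3.483000) = 1.518500
s_3 = g(1.518500) = 2.500750
s_4 = g(2.500750) = 2.009625
s_5 = g(2.009625) = 2.255187

2.2552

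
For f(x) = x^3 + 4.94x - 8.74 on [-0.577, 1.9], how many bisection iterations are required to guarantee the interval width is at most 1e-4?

15

Initial width b − a = 1.9 − -0.577 = 2.477000.
After n steps the width is (b−a)/2^n; need (b−a)/2^n ≤ 1e-4.
So n ≥ log₂(2.477000/1e-4) = log₂(24770.0000) ≈ 14.5963.
Hence n = 15.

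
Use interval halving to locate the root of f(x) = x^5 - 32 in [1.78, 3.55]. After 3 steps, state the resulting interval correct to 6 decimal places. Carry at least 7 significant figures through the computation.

[1.780000, 2.001250]

f(1.780000) = -14.131010, f(3.550000) = 531.821672 (opposite signs)
step 1: m = 2.665000, f(m) = 102.426864 > 0 → root in [1.780000, 2.665000]
step 2: m = 2.222500, f(m) = 22.226160 > 0 → root in [1.780000, 2.222500]
step 3: m = 2.001250, f(m) = 0.100125 > 0 → root in [1.780000, 2.001250]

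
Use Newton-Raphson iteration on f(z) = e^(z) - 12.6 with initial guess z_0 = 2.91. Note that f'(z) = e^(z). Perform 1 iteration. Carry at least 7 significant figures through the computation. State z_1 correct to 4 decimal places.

Newton update: z ← z − f(z)/f'(z).
z_0 = 2.910000: f = 5.756799, f' = 18.356799 → z_1 = 2.910000 - (5.756799)/(18.356799) = 2.596394

2.5964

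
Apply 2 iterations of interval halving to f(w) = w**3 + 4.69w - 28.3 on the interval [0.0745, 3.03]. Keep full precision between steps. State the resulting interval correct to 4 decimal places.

[2.2911, 3.0300]

f(0.074500) = -27.950182, f(3.030000) = 13.728827 (opposite signs)
step 1: m = 1.552250, f(m) = -17.279832 < 0 → root in [1.552250, 3.030000]
step 2: m = 2.291125, f(m) = -5.527927 < 0 → root in [2.291125, 3.030000]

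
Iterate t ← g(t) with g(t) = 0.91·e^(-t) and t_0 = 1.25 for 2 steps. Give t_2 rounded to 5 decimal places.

0.70115

t_1 = g(1.250000) = 0.260719
t_2 = g(0.260719) = 0.701152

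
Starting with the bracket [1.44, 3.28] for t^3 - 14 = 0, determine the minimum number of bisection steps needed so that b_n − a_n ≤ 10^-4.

15

Initial width b − a = 3.28 − 1.44 = 1.840000.
After n steps the width is (b−a)/2^n; need (b−a)/2^n ≤ 10^-4.
So n ≥ log₂(1.840000/10^-4) = log₂(18400.0000) ≈ 14.1674.
Hence n = 15.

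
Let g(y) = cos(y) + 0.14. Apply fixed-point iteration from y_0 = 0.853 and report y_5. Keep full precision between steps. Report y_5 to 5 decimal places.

0.81455

y_1 = g(0.853000) = 0.797726
y_2 = g(0.797726) = 0.838336
y_3 = g(0.838336) = 0.808701
y_4 = g(0.808701) = 0.830439
y_5 = g(0.830439) = 0.814552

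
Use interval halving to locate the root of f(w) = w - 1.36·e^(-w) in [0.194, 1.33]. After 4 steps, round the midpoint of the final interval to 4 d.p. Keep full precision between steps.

0.6555

f(0.194000) = -0.926175, f(1.330000) = 0.970311 (opposite signs)
step 1: m = 0.762000, f(m) = 0.127244 > 0 → root in [0.194000, 0.762000]
step 2: m = 0.478000, f(m) = -0.365230 < 0 → root in [0.478000, 0.762000]
step 3: m = 0.620000, f(m) = -0.111604 < 0 → root in [0.620000, 0.762000]
step 4: m = 0.691000, f(m) = 0.009538 > 0 → root in [0.620000, 0.691000]
Midpoint of [0.620000, 0.691000] = 0.655500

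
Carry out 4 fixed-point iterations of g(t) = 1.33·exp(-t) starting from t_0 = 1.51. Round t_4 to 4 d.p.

0.8119

t_1 = g(1.510000) = 0.293810
t_2 = g(0.293810) = 0.991406
t_3 = g(0.991406) = 0.493503
t_4 = g(0.493503) = 0.811944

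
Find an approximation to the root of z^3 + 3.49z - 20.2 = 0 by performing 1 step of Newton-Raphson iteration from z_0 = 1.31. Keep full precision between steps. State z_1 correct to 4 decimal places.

2.8589

Newton update: z ← z − f(z)/f'(z).
f'(z) = 3z^2 + 3.49
z_0 = 1.310000: f = -13.380009, f' = 8.638300 → z_1 = 1.310000 - (-13.380009)/(8.638300) = 2.858917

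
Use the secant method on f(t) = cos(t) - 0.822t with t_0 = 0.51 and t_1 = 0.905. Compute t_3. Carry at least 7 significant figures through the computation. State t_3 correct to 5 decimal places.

0.82516

f(t_0) = 0.453525, f(t_1) = -0.126224
t_2 = 0.905000 - (-0.126224)·(0.905000 - 0.510000)/(-0.126224 - (0.453525)) = 0.819000; f(t_2) = 0.009735
t_3 = 0.819000 - (0.009735)·(0.819000 - 0.905000)/(0.009735 - (-0.126224)) = 0.825157; f(t_3) = 0.000162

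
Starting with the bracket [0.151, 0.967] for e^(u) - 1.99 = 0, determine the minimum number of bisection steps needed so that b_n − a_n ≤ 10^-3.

10

Initial width b − a = 0.967 − 0.151 = 0.816000.
After n steps the width is (b−a)/2^n; need (b−a)/2^n ≤ 10^-3.
So n ≥ log₂(0.816000/10^-3) = log₂(816.0000) ≈ 9.6724.
Hence n = 10.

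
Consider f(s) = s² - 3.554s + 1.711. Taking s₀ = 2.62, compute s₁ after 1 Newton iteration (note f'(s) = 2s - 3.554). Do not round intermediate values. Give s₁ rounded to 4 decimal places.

s_0 = 2.620000: f = -0.736080, f' = 1.686000 → s_1 = 2.620000 - (-0.736080)/(1.686000) = 3.056584

3.0566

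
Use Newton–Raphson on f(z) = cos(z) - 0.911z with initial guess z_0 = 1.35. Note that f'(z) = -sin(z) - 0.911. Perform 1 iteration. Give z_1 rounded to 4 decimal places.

Newton update: z ← z − f(z)/f'(z).
z_0 = 1.350000: f = -1.010843, f' = -1.886723 → z_1 = 1.350000 - (-1.010843)/(-1.886723) = 0.814233

0.8142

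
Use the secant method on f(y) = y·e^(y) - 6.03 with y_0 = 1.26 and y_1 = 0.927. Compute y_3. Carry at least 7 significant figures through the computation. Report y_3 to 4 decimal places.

f(y_0) = -1.587969, f(y_1) = -3.687548
y_2 = 0.927000 - (-3.687548)·(0.927000 - 1.260000)/(-3.687548 - (-1.587969)) = 1.511857; f(y_2) = 0.826490
y_3 = 1.511857 - (0.826490)·(1.511857 - 0.927000)/(0.826490 - (-3.687548)) = 1.404774; f(y_3) = -0.306104

1.4048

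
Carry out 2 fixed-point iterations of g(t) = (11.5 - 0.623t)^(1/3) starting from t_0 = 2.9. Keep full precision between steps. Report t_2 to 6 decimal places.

t_1 = g(2.900000) = 2.132180
t_2 = g(2.132180) = 2.166692

2.166692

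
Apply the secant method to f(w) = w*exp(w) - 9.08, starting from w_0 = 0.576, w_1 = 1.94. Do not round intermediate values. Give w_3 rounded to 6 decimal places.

f(w_0) = -8.055349, f(w_1) = 4.419977
w_2 = 1.940000 - (4.419977)·(1.940000 - 0.576000)/(4.419977 - (-8.055349)) = 1.456738; f(w_2) = -2.827771
w_3 = 1.456738 - (-2.827771)·(1.456738 - 1.940000)/(-2.827771 - (4.419977)) = 1.645287; f(w_3) = -0.553306

1.645287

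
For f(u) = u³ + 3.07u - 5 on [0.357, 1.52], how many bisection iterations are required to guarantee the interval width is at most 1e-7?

Initial width b − a = 1.52 − 0.357 = 1.163000.
After n steps the width is (b−a)/2^n; need (b−a)/2^n ≤ 1e-7.
So n ≥ log₂(1.163000/1e-7) = log₂(11630000.0000) ≈ 23.4713.
Hence n = 24.

24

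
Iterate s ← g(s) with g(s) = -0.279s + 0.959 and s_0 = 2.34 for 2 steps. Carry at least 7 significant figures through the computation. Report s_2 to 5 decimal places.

0.87359

s_1 = g(2.340000) = 0.306140
s_2 = g(0.306140) = 0.873587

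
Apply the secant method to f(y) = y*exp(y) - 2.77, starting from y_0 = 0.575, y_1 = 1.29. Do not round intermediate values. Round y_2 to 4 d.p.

0.9161

f(y_0) = -1.748150, f(y_1) = 1.916295
y_2 = 1.290000 - (1.916295)·(1.290000 - 0.575000)/(1.916295 - (-1.748150)) = 0.916096; f(y_2) = -0.480206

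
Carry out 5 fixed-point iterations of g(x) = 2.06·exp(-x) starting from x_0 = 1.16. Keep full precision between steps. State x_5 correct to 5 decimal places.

0.74032

x_1 = g(1.160000) = 0.645782
x_2 = g(0.645782) = 1.079960
x_3 = g(1.079960) = 0.699594
x_4 = g(0.699594) = 1.023381
x_5 = g(1.023381) = 0.740319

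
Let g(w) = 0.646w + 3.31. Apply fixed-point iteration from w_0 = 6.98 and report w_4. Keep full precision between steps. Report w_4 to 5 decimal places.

8.93749

w_1 = g(6.980000) = 7.819080
w_2 = g(7.819080) = 8.361126
w_3 = g(8.361126) = 8.711287
w_4 = g(8.711287) = 8.937492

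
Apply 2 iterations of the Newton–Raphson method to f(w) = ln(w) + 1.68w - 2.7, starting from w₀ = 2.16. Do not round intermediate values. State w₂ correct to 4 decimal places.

f'(w) = 1/w + 1.68
w_0 = 2.160000: f = 1.698908, f' = 2.142963 → w_1 = 2.160000 - (1.698908)/(2.142963) = 1.367215
w_1 = 1.367215: f = -0.090302, f' = 2.411414 → w_2 = 1.367215 - (-0.090302)/(2.411414) = 1.404663

1.4047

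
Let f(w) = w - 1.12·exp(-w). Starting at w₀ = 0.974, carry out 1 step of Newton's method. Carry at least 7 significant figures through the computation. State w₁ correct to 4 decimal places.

0.5867

f'(w) = 1 + 1.12·exp(-w)
w_0 = 0.974000: f = 0.551122, f' = 1.422878 → w_1 = 0.974000 - (0.551122)/(1.422878) = 0.586671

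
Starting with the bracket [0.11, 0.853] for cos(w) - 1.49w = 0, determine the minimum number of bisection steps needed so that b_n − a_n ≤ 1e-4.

13

Initial width b − a = 0.853 − 0.11 = 0.743000.
After n steps the width is (b−a)/2^n; need (b−a)/2^n ≤ 1e-4.
So n ≥ log₂(0.743000/1e-4) = log₂(7430.0000) ≈ 12.8591.
Hence n = 13.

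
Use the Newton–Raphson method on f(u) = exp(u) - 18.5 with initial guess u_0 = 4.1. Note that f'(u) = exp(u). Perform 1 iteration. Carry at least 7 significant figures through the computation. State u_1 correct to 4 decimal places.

3.4066

Newton update: u ← u − f(u)/f'(u).
u_0 = 4.100000: f = 41.840288, f' = 60.340288 → u_1 = 4.100000 - (41.840288)/(60.340288) = 3.406594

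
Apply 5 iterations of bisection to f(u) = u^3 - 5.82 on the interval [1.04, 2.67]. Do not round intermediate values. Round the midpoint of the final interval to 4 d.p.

1.7786

f(1.040000) = -4.695136, f(2.670000) = 13.214163 (opposite signs)
step 1: m = 1.855000, f(m) = 0.563101 > 0 → root in [1.040000, 1.855000]
step 2: m = 1.447500, f(m) = -2.787117 < 0 → root in [1.447500, 1.855000]
step 3: m = 1.651250, f(m) = -1.317658 < 0 → root in [1.651250, 1.855000]
step 4: m = 1.753125, f(m) = -0.431863 < 0 → root in [1.753125, 1.855000]
step 5: m = 1.804063, f(m) = 0.051577 > 0 → root in [1.753125, 1.804063]
Midpoint of [1.753125, 1.804063] = 1.778594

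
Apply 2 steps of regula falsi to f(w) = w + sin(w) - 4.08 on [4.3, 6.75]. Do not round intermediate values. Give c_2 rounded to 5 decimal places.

4.93983

f(4.300000) = -0.696166, f(6.750000) = 3.120044
step 1: c = 4.746937, f(c) = -0.332466 < 0 → new bracket [4.746937, 6.750000]
step 2: c = 4.939826, f(c) = -0.114422 < 0 → new bracket [4.939826, 6.750000]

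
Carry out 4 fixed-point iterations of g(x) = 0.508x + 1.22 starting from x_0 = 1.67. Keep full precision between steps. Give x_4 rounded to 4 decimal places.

2.4258

x_1 = g(1.670000) = 2.068360
x_2 = g(2.068360) = 2.270727
x_3 = g(2.270727) = 2.373529
x_4 = g(2.373529) = 2.425753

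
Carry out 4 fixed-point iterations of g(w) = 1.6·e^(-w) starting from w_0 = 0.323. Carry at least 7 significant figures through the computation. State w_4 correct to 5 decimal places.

w_1 = g(0.323000) = 1.158358
w_2 = g(1.158358) = 0.502402
w_3 = g(0.502402) = 0.968121
w_4 = g(0.968121) = 0.607674

0.60767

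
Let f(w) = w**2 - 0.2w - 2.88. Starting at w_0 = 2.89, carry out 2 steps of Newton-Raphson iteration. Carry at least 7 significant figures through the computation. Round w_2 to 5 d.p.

1.81185

f'(w) = 2w - 0.2
w_0 = 2.890000: f = 4.894100, f' = 5.580000 → w_1 = 2.890000 - (4.894100)/(5.580000) = 2.012921
w_1 = 2.012921: f = 0.769267, f' = 3.825842 → w_2 = 2.012921 - (0.769267)/(3.825842) = 1.811850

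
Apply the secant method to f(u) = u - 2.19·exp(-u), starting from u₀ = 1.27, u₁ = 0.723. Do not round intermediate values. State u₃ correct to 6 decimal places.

f(u_0) = 0.654979, f(u_1) = -0.339794
u_2 = 0.723000 - (-0.339794)·(0.723000 - 1.270000)/(-0.339794 - (0.654979)) = 0.909844; f(u_2) = 0.028179
u_3 = 0.909844 - (0.028179)·(0.909844 - 0.723000)/(0.028179 - (-0.339794)) = 0.895536; f(u_3) = 0.001165

0.895536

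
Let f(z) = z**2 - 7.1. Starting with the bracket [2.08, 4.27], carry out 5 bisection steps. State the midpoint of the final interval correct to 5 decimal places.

f(2.080000) = -2.773600, f(4.270000) = 11.132900 (opposite signs)
step 1: m = 3.175000, f(m) = 2.980625 > 0 → root in [2.080000, 3.175000]
step 2: m = 2.627500, f(m) = -0.196244 < 0 → root in [2.627500, 3.175000]
step 3: m = 2.901250, f(m) = 1.317252 > 0 → root in [2.627500, 2.901250]
step 4: m = 2.764375, f(m) = 0.541769 > 0 → root in [2.627500, 2.764375]
step 5: m = 2.695938, f(m) = 0.168079 > 0 → root in [2.627500, 2.695938]
Midpoint of [2.627500, 2.695938] = 2.661719

2.66172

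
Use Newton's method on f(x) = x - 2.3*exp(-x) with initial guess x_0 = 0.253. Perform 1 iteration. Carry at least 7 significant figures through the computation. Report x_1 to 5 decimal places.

0.80323

f'(x) = 1 + 2.3*exp(-x)
x_0 = 0.253000: f = -1.532876, f' = 2.785876 → x_1 = 0.253000 - (-1.532876)/(2.785876) = 0.803231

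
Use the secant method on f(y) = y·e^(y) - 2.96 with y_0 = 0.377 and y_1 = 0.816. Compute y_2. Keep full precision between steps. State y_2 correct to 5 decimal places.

1.19366

f(y_0) = -2.410370, f(y_1) = -1.114668
y_2 = 0.816000 - (-1.114668)·(0.816000 - 0.377000)/(-1.114668 - (-2.410370)) = 1.193664; f(y_2) = 0.978070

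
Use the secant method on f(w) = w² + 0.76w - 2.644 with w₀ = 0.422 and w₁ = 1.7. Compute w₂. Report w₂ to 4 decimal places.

f(w_0) = -2.145196, f(w_1) = 1.538000
w_2 = 1.700000 - (1.538000)·(1.700000 - 0.422000)/(1.538000 - (-2.145196)) = 1.166343; f(w_2) = -0.397224

1.1663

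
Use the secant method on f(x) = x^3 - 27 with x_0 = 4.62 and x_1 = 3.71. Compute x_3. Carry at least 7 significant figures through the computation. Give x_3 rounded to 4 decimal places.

f(x_0) = 71.611128, f(x_1) = 24.064811
x_2 = 3.710000 - (24.064811)·(3.710000 - 4.620000)/(24.064811 - (71.611128)) = 3.249418; f(x_2) = 7.309686
x_3 = 3.249418 - (7.309686)·(3.249418 - 3.710000)/(7.309686 - (24.064811)) = 3.048482; f(x_3) = 1.330279

3.0485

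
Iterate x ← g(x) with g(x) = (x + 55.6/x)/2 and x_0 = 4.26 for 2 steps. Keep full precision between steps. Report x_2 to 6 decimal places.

x_1 = g(4.260000) = 8.655822
x_2 = g(8.655822) = 7.539622

7.539622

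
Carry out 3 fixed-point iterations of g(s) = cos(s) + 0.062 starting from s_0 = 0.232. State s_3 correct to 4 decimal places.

s_1 = g(0.232000) = 1.035208
s_2 = g(1.035208) = 0.572347
s_3 = g(0.572347) = 0.902632

0.9026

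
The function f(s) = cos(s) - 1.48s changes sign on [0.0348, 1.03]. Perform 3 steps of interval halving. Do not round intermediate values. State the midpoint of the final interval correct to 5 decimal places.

f(0.034800) = 0.947891, f(1.030000) = -1.009581 (opposite signs)
step 1: m = 0.532400, f(m) = 0.073639 > 0 → root in [0.532400, 1.030000]
step 2: m = 0.781200, f(m) = -0.446107 < 0 → root in [0.532400, 0.781200]
step 3: m = 0.656800, f(m) = -0.180114 < 0 → root in [0.532400, 0.656800]
Midpoint of [0.532400, 0.656800] = 0.594600

0.59460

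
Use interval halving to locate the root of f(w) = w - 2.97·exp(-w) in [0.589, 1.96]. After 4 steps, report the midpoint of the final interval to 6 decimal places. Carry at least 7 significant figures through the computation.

1.060281

f(0.589000) = -1.058999, f(1.960000) = 1.541650 (opposite signs)
step 1: m = 1.274500, f(m) = 0.444175 > 0 → root in [0.589000, 1.274500]
step 2: m = 0.931750, f(m) = -0.238026 < 0 → root in [0.931750, 1.274500]
step 3: m = 1.103125, f(m) = 0.117583 > 0 → root in [0.931750, 1.103125]
step 4: m = 1.017437, f(m) = -0.056277 < 0 → root in [1.017437, 1.103125]
Midpoint of [1.017437, 1.103125] = 1.060281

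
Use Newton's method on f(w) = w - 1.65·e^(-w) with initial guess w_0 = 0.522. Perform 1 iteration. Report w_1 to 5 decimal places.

f'(w) = 1 + 1.65·e^(-w)
w_0 = 0.522000: f = -0.456999, f' = 1.978999 → w_1 = 0.522000 - (-0.456999)/(1.978999) = 0.752924

0.75292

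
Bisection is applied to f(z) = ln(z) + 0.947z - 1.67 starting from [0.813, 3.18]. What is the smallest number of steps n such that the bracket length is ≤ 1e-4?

Initial width b − a = 3.18 − 0.813 = 2.367000.
After n steps the width is (b−a)/2^n; need (b−a)/2^n ≤ 1e-4.
So n ≥ log₂(2.367000/1e-4) = log₂(23670.0000) ≈ 14.5308.
Hence n = 15.

15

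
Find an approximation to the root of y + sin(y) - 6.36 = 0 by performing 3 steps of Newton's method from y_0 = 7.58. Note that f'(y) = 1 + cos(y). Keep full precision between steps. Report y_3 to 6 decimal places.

y_0 = 7.580000: f = 2.182701, f' = 1.270567 → y_1 = 7.580000 - (2.182701)/(1.270567) = 5.862104
y_1 = 5.862104: f = -0.906643, f' = 1.912648 → y_2 = 5.862104 - (-0.906643)/(1.912648) = 6.336129
y_2 = 6.336129: f = 0.029049, f' = 1.998599 → y_3 = 6.336129 - (0.029049)/(1.998599) = 6.321595

6.321595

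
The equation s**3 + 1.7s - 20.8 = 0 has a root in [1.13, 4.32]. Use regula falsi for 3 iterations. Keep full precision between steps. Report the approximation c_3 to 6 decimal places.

f(1.130000) = -17.436103, f(4.320000) = 67.165568
step 1: c = 1.787448, f(c) = -12.050499 < 0 → new bracket [1.787448, 4.320000]
step 2: c = 2.172704, f(c) = -6.849839 < 0 → new bracket [2.172704, 4.320000]
step 3: c = 2.371428, f(c) = -3.432438 < 0 → new bracket [2.371428, 4.320000]

2.371428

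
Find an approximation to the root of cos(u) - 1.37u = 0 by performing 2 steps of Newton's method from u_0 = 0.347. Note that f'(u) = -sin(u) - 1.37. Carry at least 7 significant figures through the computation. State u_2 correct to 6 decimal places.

0.601786

u_0 = 0.347000: f = 0.465007, f' = -1.710078 → u_1 = 0.347000 - (0.465007)/(-1.710078) = 0.618922
u_1 = 0.618922: f = -0.033418, f' = -1.950157 → u_2 = 0.618922 - (-0.033418)/(-1.950157) = 0.601786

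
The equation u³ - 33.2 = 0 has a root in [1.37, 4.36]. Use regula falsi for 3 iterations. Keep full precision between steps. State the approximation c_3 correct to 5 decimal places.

False-position update: c = (a·f(b) − b·f(a))/(f(b) − f(a)); replace the endpoint whose sign matches f(c).
f(1.370000) = -30.628647, f(4.360000) = 49.681856
step 1: c = 2.510320, f(c) = -17.380704 < 0 → new bracket [2.510320, 4.360000]
step 2: c = 2.989704, f(c) = -6.477034 < 0 → new bracket [2.989704, 4.360000]
step 3: c = 3.147746, f(c) = -2.011173 < 0 → new bracket [3.147746, 4.360000]

3.14775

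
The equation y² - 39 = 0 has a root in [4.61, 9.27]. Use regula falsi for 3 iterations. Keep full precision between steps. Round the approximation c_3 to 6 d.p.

6.231070

f(4.610000) = -17.747900, f(9.270000) = 46.932900
step 1: c = 5.888667, f(c) = -4.323599 < 0 → new bracket [5.888667, 9.270000]
step 2: c = 6.173890, f(c) = -0.883082 < 0 → new bracket [6.173890, 9.270000]
step 3: c = 6.231070, f(c) = -0.173766 < 0 → new bracket [6.231070, 9.270000]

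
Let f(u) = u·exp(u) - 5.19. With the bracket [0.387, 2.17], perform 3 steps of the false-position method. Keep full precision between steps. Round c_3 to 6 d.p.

False-position update: c = (a·f(b) − b·f(a))/(f(b) − f(a)); replace the endpoint whose sign matches f(c).
f(0.387000) = -4.620121, f(2.170000) = 13.815476
step 1: c = 0.833835, f(c) = -3.270402 < 0 → new bracket [0.833835, 2.170000]
step 2: c = 1.089590, f(c) = -1.950589 < 0 → new bracket [1.089590, 2.170000]
step 3: c = 1.223259, f(c) = -1.033066 < 0 → new bracket [1.223259, 2.170000]

1.223259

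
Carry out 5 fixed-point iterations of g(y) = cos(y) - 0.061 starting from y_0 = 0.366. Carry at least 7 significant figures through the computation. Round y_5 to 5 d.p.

0.73281

y_1 = g(0.366000) = 0.872766
y_2 = g(0.872766) = 0.581710
y_3 = g(0.581710) = 0.774524
y_4 = g(0.774524) = 0.653754
y_5 = g(0.653754) = 0.732807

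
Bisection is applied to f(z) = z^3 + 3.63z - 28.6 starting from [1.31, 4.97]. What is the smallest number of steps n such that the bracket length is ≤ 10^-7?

Initial width b − a = 4.97 − 1.31 = 3.660000.
After n steps the width is (b−a)/2^n; need (b−a)/2^n ≤ 10^-7.
So n ≥ log₂(3.660000/10^-7) = log₂(36600000.0000) ≈ 25.1253.
Hence n = 26.

26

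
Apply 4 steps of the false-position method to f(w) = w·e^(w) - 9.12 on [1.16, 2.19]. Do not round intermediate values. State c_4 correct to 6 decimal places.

f(1.160000) = -5.419677, f(2.190000) = 10.448117
step 1: c = 1.511799, f(c) = -2.264175 < 0 → new bracket [1.511799, 2.190000]
step 2: c = 1.632592, f(c) = -0.765823 < 0 → new bracket [1.632592, 2.190000]
step 3: c = 1.670659, f(c) = -0.239329 < 0 → new bracket [1.670659, 2.190000]
step 4: c = 1.682289, f(c) = -0.072902 < 0 → new bracket [1.682289, 2.190000]

1.682289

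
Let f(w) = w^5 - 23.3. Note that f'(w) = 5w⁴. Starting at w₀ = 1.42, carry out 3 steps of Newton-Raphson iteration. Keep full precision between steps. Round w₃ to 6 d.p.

Newton update: w ← w − f(w)/f'(w).
w_0 = 1.420000: f = -17.526466, f' = 20.329345 → w_1 = 1.420000 - (-17.526466)/(20.329345) = 2.282126
w_1 = 2.282126: f = 38.601124, f' = 135.621590 → w_2 = 2.282126 - (38.601124)/(135.621590) = 1.997503
w_2 = 1.997503: f = 8.500716, f' = 79.601184 → w_3 = 1.997503 - (8.500716)/(79.601184) = 1.890711

1.890711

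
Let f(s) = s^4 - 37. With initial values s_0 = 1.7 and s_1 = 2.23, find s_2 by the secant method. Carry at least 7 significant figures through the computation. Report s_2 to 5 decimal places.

f(s_0) = -28.647900, f(s_1) = -12.270266
s_2 = 2.230000 - (-12.270266)·(2.230000 - 1.700000)/(-12.270266 - (-28.647900)) = 2.627081; f(s_2) = 10.631426

2.62708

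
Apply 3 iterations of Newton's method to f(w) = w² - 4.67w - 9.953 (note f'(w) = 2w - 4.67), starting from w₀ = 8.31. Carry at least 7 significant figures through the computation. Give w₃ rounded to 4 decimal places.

w_0 = 8.310000: f = 20.295400, f' = 11.950000 → w_1 = 8.310000 - (20.295400)/(11.950000) = 6.611640
w_1 = 6.611640: f = 2.884426, f' = 8.553280 → w_2 = 6.611640 - (2.884426)/(8.553280) = 6.274410
w_2 = 6.274410: f = 0.113724, f' = 7.878820 → w_3 = 6.274410 - (0.113724)/(7.878820) = 6.259976

6.2600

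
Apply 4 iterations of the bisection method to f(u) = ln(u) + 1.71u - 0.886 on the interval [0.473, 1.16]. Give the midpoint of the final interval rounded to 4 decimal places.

f(0.473000) = -0.825830, f(1.160000) = 1.246020 (opposite signs)
step 1: m = 0.816500, f(m) = 0.307487 > 0 → root in [0.473000, 0.816500]
step 2: m = 0.644750, f(m) = -0.222370 < 0 → root in [0.644750, 0.816500]
step 3: m = 0.730625, f(m) = 0.049514 > 0 → root in [0.644750, 0.730625]
step 4: m = 0.687688, f(m) = -0.084475 < 0 → root in [0.687688, 0.730625]
Midpoint of [0.687688, 0.730625] = 0.709156

0.7092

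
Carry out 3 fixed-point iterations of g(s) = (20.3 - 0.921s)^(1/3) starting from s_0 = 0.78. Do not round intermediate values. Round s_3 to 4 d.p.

s_1 = g(0.780000) = 2.695356
s_2 = g(2.695356) = 2.611858
s_3 = g(2.611858) = 2.615610

2.6156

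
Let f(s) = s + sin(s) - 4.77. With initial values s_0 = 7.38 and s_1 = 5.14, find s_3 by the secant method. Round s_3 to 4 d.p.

Secant update: s_(k+1) = s_k − f(s_k)·(s_k − s_(k-1))/(f(s_k) − f(s_(k-1))).
f(s_0) = 3.499758, f(s_1) = -0.539959
s_2 = 5.140000 - (-0.539959)·(5.140000 - 7.380000)/(-0.539959 - (3.499758)) = 5.439404; f(s_2) = -0.077757
s_3 = 5.439404 - (-0.077757)·(5.439404 - 5.140000)/(-0.077757 - (-0.539959)) = 5.489774; f(s_3) = 0.007023

5.4898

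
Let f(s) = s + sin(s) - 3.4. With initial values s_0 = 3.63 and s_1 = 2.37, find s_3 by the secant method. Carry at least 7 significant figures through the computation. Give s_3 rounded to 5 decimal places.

Secant update: s_(k+1) = s_k − f(s_k)·(s_k − s_(k-1))/(f(s_k) − f(s_(k-1))).
f(s_0) = -0.239220, f(s_1) = -0.332722
s_2 = 2.370000 - (-0.332722)·(2.370000 - 3.630000)/(-0.332722 - (-0.239220)) = 6.853637; f(s_2) = 3.993650
s_3 = 6.853637 - (3.993650)·(6.853637 - 2.370000)/(3.993650 - (-0.332722)) = 2.714817; f(s_3) = -0.271245

2.71482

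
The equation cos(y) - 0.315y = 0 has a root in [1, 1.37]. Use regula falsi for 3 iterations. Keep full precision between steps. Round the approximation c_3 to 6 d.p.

False-position update: c = (a·f(b) − b·f(a))/(f(b) − f(a)); replace the endpoint whose sign matches f(c).
f(1.000000) = 0.225302, f(1.370000) = -0.232100
step 1: c = 1.182251, f(c) = 0.006434 > 0 → new bracket [1.182251, 1.370000]
step 2: c = 1.187315, f(c) = 0.000147 > 0 → new bracket [1.187315, 1.370000]
step 3: c = 1.187431, f(c) = 0.000003 > 0 → new bracket [1.187431, 1.370000]

1.187431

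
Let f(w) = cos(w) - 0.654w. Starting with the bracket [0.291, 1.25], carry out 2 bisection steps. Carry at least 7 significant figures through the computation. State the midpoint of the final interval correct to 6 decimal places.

0.890375

f(0.291000) = 0.767643, f(1.250000) = -0.502178 (opposite signs)
step 1: m = 0.770500, f(m) = 0.213656 > 0 → root in [0.770500, 1.250000]
step 2: m = 1.010250, f(m) = -0.129055 < 0 → root in [0.770500, 1.010250]
Midpoint of [0.770500, 1.010250] = 0.890375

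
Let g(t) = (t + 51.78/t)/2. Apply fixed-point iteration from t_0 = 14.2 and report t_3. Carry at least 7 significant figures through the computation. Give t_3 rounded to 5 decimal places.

t_1 = g(14.200000) = 8.923239
t_2 = g(8.923239) = 7.363032
t_3 = g(7.363032) = 7.197731

7.19773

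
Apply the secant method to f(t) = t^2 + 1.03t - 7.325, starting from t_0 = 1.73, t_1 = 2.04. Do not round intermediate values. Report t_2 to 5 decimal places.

f(t_0) = -2.550200, f(t_1) = -1.062200
t_2 = 2.040000 - (-1.062200)·(2.040000 - 1.730000)/(-1.062200 - (-2.550200)) = 2.261292; f(t_2) = 0.117570

2.26129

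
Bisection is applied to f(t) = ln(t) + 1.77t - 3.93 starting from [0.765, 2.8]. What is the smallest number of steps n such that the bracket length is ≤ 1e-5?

Initial width b − a = 2.8 − 0.765 = 2.035000.
After n steps the width is (b−a)/2^n; need (b−a)/2^n ≤ 1e-5.
So n ≥ log₂(2.035000/1e-5) = log₂(203500.0000) ≈ 17.6347.
Hence n = 18.

18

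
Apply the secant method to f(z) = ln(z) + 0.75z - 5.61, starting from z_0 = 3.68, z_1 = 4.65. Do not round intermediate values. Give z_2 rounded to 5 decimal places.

f(z_0) = -1.547087, f(z_1) = -0.585633
z_2 = 4.650000 - (-0.585633)·(4.650000 - 3.680000)/(-0.585633 - (-1.547087)) = 5.240838; f(z_2) = -0.022890

5.24084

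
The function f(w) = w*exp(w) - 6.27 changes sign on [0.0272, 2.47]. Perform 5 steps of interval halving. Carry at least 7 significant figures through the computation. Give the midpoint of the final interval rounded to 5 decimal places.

f(0.027200) = -6.242050, f(2.470000) = 22.931444 (opposite signs)
step 1: m = 1.248600, f(m) = -1.918055 < 0 → root in [1.248600, 2.470000]
step 2: m = 1.859300, f(m) = 5.665296 > 0 → root in [1.248600, 1.859300]
step 3: m = 1.553950, f(m) = 1.080366 > 0 → root in [1.248600, 1.553950]
step 4: m = 1.401275, f(m) = -0.580300 < 0 → root in [1.401275, 1.553950]
step 5: m = 1.477613, f(m) = 0.205593 > 0 → root in [1.401275, 1.477613]
Midpoint of [1.401275, 1.477613] = 1.439444

1.43944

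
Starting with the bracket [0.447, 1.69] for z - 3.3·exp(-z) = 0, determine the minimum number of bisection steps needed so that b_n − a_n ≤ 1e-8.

27

Initial width b − a = 1.69 − 0.447 = 1.243000.
After n steps the width is (b−a)/2^n; need (b−a)/2^n ≤ 1e-8.
So n ≥ log₂(1.243000/1e-8) = log₂(124300000.0000) ≈ 26.8893.
Hence n = 27.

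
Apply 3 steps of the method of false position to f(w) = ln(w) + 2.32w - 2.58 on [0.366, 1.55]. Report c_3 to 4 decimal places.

1.0806

f(0.366000) = -2.736002, f(1.550000) = 1.454255
step 1: c = 1.139085, f(c) = 0.192904 > 0 → new bracket [0.366000, 1.139085]
step 2: c = 1.088168, f(c) = 0.029047 > 0 → new bracket [0.366000, 1.088168]
step 3: c = 1.080582, f(c) = 0.004450 > 0 → new bracket [0.366000, 1.080582]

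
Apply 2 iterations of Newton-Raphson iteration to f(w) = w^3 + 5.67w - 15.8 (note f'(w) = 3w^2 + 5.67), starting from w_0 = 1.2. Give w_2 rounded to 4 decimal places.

w_0 = 1.200000: f = -7.268000, f' = 9.990000 → w_1 = 1.200000 - (-7.268000)/(9.990000) = 1.927528
w_1 = 1.927528: f = 2.290544, f' = 16.816087 → w_2 = 1.927528 - (2.290544)/(16.816087) = 1.791316

1.7913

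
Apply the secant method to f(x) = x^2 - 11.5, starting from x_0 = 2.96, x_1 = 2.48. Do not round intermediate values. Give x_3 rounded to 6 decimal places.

3.380094

f(x_0) = -2.738400, f(x_1) = -5.349600
x_2 = 2.480000 - (-5.349600)·(2.480000 - 2.960000)/(-5.349600 - (-2.738400)) = 3.463382; f(x_2) = 0.495017
x_3 = 3.463382 - (0.495017)·(3.463382 - 2.480000)/(0.495017 - (-5.349600)) = 3.380094; f(x_3) = -0.074968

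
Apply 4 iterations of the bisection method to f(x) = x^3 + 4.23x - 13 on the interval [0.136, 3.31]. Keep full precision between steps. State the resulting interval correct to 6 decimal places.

[1.723000, 1.921375]

f(0.136000) = -12.422205, f(3.310000) = 37.265991 (opposite signs)
step 1: m = 1.723000, f(m) = -0.596590 < 0 → root in [1.723000, 3.310000]
step 2: m = 2.516500, f(m) = 13.581216 > 0 → root in [1.723000, 2.516500]
step 3: m = 2.119750, f(m) = 5.491300 > 0 → root in [1.723000, 2.119750]
step 4: m = 1.921375, f(m) = 2.220522 > 0 → root in [1.723000, 1.921375]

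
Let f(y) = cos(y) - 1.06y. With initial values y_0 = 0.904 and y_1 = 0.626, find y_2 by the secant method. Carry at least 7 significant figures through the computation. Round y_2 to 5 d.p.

f(y_0) = -0.339768, f(y_1) = 0.146818
y_2 = 0.626000 - (0.146818)·(0.626000 - 0.904000)/(0.146818 - (-0.339768)) = 0.709881; f(y_2) = 0.005966

0.70988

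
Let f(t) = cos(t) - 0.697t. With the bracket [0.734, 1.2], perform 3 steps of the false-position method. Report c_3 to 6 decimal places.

0.896127

f(0.734000) = 0.230903, f(1.200000) = -0.474042
step 1: c = 0.886637, f(c) = 0.014036 > 0 → new bracket [0.886637, 1.200000]
step 2: c = 0.895648, f(c) = 0.000746 > 0 → new bracket [0.895648, 1.200000]
step 3: c = 0.896127, f(c) = 0.000039 > 0 → new bracket [0.896127, 1.200000]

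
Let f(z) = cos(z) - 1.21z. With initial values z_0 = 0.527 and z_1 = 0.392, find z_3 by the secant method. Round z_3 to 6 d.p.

f(z_0) = 0.226650, f(z_1) = 0.449827
z_2 = 0.392000 - (0.449827)·(0.392000 - 0.527000)/(0.449827 - (0.226650)) = 0.664101; f(z_2) = -0.016090
z_3 = 0.664101 - (-0.016090)·(0.664101 - 0.392000)/(-0.016090 - (0.449827)) = 0.654704; f(z_3) = 0.001037

0.654704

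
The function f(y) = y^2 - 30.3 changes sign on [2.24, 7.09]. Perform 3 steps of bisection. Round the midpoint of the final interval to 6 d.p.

f(2.240000) = -25.282400, f(7.090000) = 19.968100 (opposite signs)
step 1: m = 4.665000, f(m) = -8.537775 < 0 → root in [4.665000, 7.090000]
step 2: m = 5.877500, f(m) = 4.245006 > 0 → root in [4.665000, 5.877500]
step 3: m = 5.271250, f(m) = -2.513923 < 0 → root in [5.271250, 5.877500]
Midpoint of [5.271250, 5.877500] = 5.574375

5.574375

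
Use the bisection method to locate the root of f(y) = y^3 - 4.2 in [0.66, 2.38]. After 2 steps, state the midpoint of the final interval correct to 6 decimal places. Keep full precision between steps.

1.735000

f(0.660000) = -3.912504, f(2.380000) = 9.281272 (opposite signs)
step 1: m = 1.520000, f(m) = -0.688192 < 0 → root in [1.520000, 2.380000]
step 2: m = 1.950000, f(m) = 3.214875 > 0 → root in [1.520000, 1.950000]
Midpoint of [1.520000, 1.950000] = 1.735000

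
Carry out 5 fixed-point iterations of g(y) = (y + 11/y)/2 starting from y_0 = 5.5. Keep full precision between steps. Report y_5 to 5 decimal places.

3.31662

y_1 = g(5.500000) = 3.750000
y_2 = g(3.750000) = 3.341667
y_3 = g(3.341667) = 3.316719
y_4 = g(3.316719) = 3.316625
y_5 = g(3.316625) = 3.316625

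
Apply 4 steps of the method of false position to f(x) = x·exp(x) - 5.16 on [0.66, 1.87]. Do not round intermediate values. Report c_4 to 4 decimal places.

False-position update: c = (a·f(b) − b·f(a))/(f(b) − f(a)); replace the endpoint whose sign matches f(c).
f(0.660000) = -3.883037, f(1.870000) = 6.973114
step 1: c = 1.092794, f(c) = -1.900639 < 0 → new bracket [1.092794, 1.870000]
step 2: c = 1.259261, f(c) = -0.723854 < 0 → new bracket [1.259261, 1.870000]
step 3: c = 1.316697, f(c) = -0.247299 < 0 → new bracket [1.316697, 1.870000]
step 4: c = 1.335648, f(c) = -0.081254 < 0 → new bracket [1.335648, 1.870000]

1.3356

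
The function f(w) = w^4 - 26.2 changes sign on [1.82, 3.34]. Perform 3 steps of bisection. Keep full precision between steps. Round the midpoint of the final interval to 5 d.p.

f(1.820000) = -15.228006, f(3.340000) = 98.247411 (opposite signs)
step 1: m = 2.580000, f(m) = 18.107661 > 0 → root in [1.820000, 2.580000]
step 2: m = 2.200000, f(m) = -2.774400 < 0 → root in [2.200000, 2.580000]
step 3: m = 2.390000, f(m) = 6.428086 > 0 → root in [2.200000, 2.390000]
Midpoint of [2.200000, 2.390000] = 2.295000

2.29500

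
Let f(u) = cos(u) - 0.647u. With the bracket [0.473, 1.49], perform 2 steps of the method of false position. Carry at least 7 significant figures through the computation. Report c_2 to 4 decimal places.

0.9233

False-position update: c = (a·f(b) − b·f(a))/(f(b) − f(a)); replace the endpoint whose sign matches f(c).
f(0.473000) = 0.584175, f(1.490000) = -0.883322
step 1: c = 0.877843, f(c) = 0.070848 > 0 → new bracket [0.877843, 1.490000]
step 2: c = 0.923296, f(c) = 0.005822 > 0 → new bracket [0.923296, 1.490000]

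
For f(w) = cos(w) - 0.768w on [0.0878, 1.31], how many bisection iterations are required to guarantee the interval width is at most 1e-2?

Initial width b − a = 1.31 − 0.0878 = 1.222200.
After n steps the width is (b−a)/2^n; need (b−a)/2^n ≤ 1e-2.
So n ≥ log₂(1.222200/1e-2) = log₂(122.2200) ≈ 6.9333.
Hence n = 7.

7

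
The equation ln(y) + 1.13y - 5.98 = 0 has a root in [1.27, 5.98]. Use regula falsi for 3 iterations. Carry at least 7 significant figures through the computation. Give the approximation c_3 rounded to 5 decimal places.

4.05546

False-position update: c = (a·f(b) − b·f(a))/(f(b) − f(a)); replace the endpoint whose sign matches f(c).
f(1.270000) = -4.305883, f(5.980000) = 2.565821
step 1: c = 4.221336, f(c) = 0.230262 > 0 → new bracket [1.270000, 4.221336]
step 2: c = 4.071522, f(c) = 0.024837 > 0 → new bracket [1.270000, 4.071522]
step 3: c = 4.055455, f(c) = 0.002727 > 0 → new bracket [1.270000, 4.055455]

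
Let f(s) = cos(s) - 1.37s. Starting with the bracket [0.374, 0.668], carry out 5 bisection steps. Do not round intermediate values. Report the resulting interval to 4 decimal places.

[0.5945, 0.6037]

f(0.374000) = 0.418493, f(0.668000) = -0.130098 (opposite signs)
step 1: m = 0.521000, f(m) = 0.153552 > 0 → root in [0.521000, 0.668000]
step 2: m = 0.594500, f(m) = 0.013964 > 0 → root in [0.594500, 0.668000]
step 3: m = 0.631250, f(m) = -0.057522 < 0 → root in [0.594500, 0.631250]
step 4: m = 0.612875, f(m) = -0.021641 < 0 → root in [0.594500, 0.612875]
step 5: m = 0.603688, f(m) = -0.003804 < 0 → root in [0.594500, 0.603688]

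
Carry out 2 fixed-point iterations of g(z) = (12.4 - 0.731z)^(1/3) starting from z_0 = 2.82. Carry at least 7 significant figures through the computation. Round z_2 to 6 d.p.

z_1 = g(2.820000) = 2.178480
z_2 = g(2.178480) = 2.210933

2.210933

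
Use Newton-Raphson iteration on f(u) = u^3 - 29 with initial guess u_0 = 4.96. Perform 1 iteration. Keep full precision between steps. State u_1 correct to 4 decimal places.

f'(u) = 3u^2
u_0 = 4.960000: f = 93.023936, f' = 73.804800 → u_1 = 4.960000 - (93.023936)/(73.804800) = 3.699595

3.6996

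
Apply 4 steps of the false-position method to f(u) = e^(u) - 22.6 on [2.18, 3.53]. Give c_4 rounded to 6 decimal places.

3.116460

False-position update: c = (a·f(b) − b·f(a))/(f(b) − f(a)); replace the endpoint whose sign matches f(c).
f(2.180000) = -13.753694, f(3.530000) = 11.523968
step 1: c = 2.914541, f(c) = -4.159648 < 0 → new bracket [2.914541, 3.530000]
step 2: c = 3.077775, f(c) = -0.889960 < 0 → new bracket [3.077775, 3.530000]
step 3: c = 3.110195, f(c) = -0.174582 < 0 → new bracket [3.110195, 3.530000]
step 4: c = 3.116460, f(c) = -0.033648 < 0 → new bracket [3.116460, 3.530000]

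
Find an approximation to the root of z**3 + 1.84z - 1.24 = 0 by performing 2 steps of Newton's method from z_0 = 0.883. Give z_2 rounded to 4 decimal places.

f'(z) = 3z**2 + 1.84
z_0 = 0.883000: f = 1.073185, f' = 4.179067 → z_1 = 0.883000 - (1.073185)/(4.179067) = 0.626200
z_1 = 0.626200: f = 0.157757, f' = 3.016378 → z_2 = 0.626200 - (0.157757)/(3.016378) = 0.573900

0.5739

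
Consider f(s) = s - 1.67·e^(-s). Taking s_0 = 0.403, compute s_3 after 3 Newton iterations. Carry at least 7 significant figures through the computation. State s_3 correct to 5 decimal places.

0.77182

f'(s) = 1 + 1.67·e^(-s)
s_0 = 0.403000: f = -0.713081, f' = 2.116081 → s_1 = 0.403000 - (-0.713081)/(2.116081) = 0.739982
s_1 = 0.739982: f = -0.056813, f' = 1.796795 → s_2 = 0.739982 - (-0.056813)/(1.796795) = 0.771601
s_2 = 0.771601: f = -0.000394, f' = 1.771995 → s_3 = 0.771601 - (-0.000394)/(1.771995) = 0.771823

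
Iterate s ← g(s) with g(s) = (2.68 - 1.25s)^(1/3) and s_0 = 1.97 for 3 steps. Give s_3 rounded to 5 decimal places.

s_1 = g(1.970000) = 0.601386
s_2 = g(0.601386) = 1.244674
s_3 = g(1.244674) = 1.039782

1.03978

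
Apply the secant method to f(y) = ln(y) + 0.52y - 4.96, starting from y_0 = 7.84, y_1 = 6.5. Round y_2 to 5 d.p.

f(y_0) = 1.176039, f(y_1) = 0.291802
y_2 = 6.500000 - (0.291802)·(6.500000 - 7.840000)/(0.291802 - (1.176039)) = 6.057794; f(y_2) = -0.008602

6.05779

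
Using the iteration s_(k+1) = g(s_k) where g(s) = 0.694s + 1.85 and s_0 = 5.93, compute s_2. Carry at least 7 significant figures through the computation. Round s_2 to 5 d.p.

s_1 = g(5.930000) = 5.965420
s_2 = g(5.965420) = 5.990001

5.99000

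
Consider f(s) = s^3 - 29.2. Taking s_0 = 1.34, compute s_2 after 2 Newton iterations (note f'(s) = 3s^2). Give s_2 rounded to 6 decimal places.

s_0 = 1.340000: f = -26.793896, f' = 5.386800 → s_1 = 1.340000 - (-26.793896)/(5.386800) = 6.313991
s_1 = 6.313991: f = 222.516639, f' = 119.599456 → s_2 = 6.313991 - (222.516639)/(119.599456) = 4.453476

4.453476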